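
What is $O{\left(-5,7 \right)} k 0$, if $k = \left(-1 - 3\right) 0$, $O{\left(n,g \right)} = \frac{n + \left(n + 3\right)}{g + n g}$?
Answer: $0$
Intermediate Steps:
$O{\left(n,g \right)} = \frac{3 + 2 n}{g + g n}$ ($O{\left(n,g \right)} = \frac{n + \left(3 + n\right)}{g + g n} = \frac{3 + 2 n}{g + g n}$)
$k = 0$ ($k = \left(-4\right) 0 = 0$)
$O{\left(-5,7 \right)} k 0 = \frac{3 + 2 \left(-5\right)}{7 \left(1 - 5\right)} 0 \cdot 0 = \frac{3 - 10}{7 \left(-4\right)} 0 \cdot 0 = \frac{1}{7} \left(- \frac{1}{4}\right) \left(-7\right) 0 \cdot 0 = \frac{1}{4} \cdot 0 \cdot 0 = 0 \cdot 0 = 0$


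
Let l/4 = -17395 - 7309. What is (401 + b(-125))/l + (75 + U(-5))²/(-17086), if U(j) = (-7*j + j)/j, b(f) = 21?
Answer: -119418317/422092544 ≈ -0.28292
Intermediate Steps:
l = -98816 (l = 4*(-17395 - 7309) = 4*(-24704) = -98816)
U(j) = -6 (U(j) = (-6*j)/j = -6)
(401 + b(-125))/l + (75 + U(-5))²/(-17086) = (401 + 21)/(-98816) + (75 - 6)²/(-17086) = 422*(-1/98816) + 69²*(-1/17086) = -211/49408 + 4761*(-1/17086) = -211/49408 - 4761/17086 = -119418317/422092544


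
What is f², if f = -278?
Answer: 77284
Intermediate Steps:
f² = (-278)² = 77284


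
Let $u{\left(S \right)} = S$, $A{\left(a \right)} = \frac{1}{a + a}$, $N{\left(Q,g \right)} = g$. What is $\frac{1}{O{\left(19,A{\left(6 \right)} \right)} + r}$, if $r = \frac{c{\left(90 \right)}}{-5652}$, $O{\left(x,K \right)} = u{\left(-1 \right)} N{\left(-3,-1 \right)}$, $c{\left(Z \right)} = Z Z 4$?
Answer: $- \frac{157}{743} \approx -0.21131$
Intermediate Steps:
$A{\left(a \right)} = \frac{1}{2 a}$
$c{\left(Z \right)} = 4 Z^{2}$ ($c{\left(Z \right)} = Z^{2} \cdot 4 = 4 Z^{2}$)
$O{\left(x,K \right)} = 1$ ($O{\left(x,K \right)} = \left(-1\right) \left(-1\right) = 1$)
$r = - \frac{900}{157}$ ($r = \frac{4 \cdot 90^{2}}{-5652} = 4 \cdot 8100 \left(- \frac{1}{5652}\right) = 32400 \left(- \frac{1}{5652}\right) = - \frac{900}{157} \approx -5.7325$)
$\frac{1}{O{\left(19,A{\left(6 \right)} \right)} + r} = \frac{1}{1 - \frac{900}{157}} = \frac{1}{- \frac{743}{157}} = - \frac{157}{743}$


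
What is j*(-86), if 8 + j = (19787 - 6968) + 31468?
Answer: -3807994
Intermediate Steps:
j = 44279 (j = -8 + ((19787 - 6968) + 31468) = -8 + (12819 + 31468) = -8 + 44287 = 44279)
j*(-86) = 44279*(-86) = -3807994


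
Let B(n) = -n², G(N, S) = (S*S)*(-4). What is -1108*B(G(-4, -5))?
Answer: 11080000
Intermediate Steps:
G(N, S) = -4*S² (G(N, S) = S²*(-4) = -4*S²)
-1108*B(G(-4, -5)) = -(-1108)*(-4*(-5)²)² = -(-1108)*(-4*25)² = -(-1108)*(-100)² = -(-1108)*10000 = -1108*(-10000) = 11080000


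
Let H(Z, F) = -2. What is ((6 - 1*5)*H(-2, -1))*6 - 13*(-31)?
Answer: 391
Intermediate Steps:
((6 - 1*5)*H(-2, -1))*6 - 13*(-31) = ((6 - 1*5)*(-2))*6 - 13*(-31) = ((6 - 5)*(-2))*6 + 403 = (1*(-2))*6 + 403 = -2*6 + 403 = -12 + 403 = 391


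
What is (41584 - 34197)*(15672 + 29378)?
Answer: 332784350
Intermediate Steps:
(41584 - 34197)*(15672 + 29378) = 7387*45050 = 332784350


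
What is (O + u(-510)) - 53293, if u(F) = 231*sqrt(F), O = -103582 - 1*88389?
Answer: -245264 + 231*I*sqrt(510) ≈ -2.4526e+5 + 5216.7*I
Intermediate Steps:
O = -191971 (O = -103582 - 88389 = -191971)
(O + u(-510)) - 53293 = (-191971 + 231*sqrt(-510)) - 53293 = (-191971 + 231*(I*sqrt(510))) - 53293 = (-191971 + 231*I*sqrt(510)) - 53293 = -245264 + 231*I*sqrt(510)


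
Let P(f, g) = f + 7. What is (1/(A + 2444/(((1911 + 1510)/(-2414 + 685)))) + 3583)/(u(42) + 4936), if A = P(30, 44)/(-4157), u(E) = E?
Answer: 31469950741125/43722425393701 ≈ 0.71977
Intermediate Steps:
P(f, g) = 7 + f
A = -37/4157 (A = (7 + 30)/(-4157) = 37*(-1/4157) = -37/4157 ≈ -0.0089006)
(1/(A + 2444/(((1911 + 1510)/(-2414 + 685)))) + 3583)/(u(42) + 4936) = (1/(-37/4157 + 2444/(((1911 + 1510)/(-2414 + 685)))) + 3583)/(42 + 4936) = (1/(-37/4157 + 2444/((3421/(-1729)))) + 3583)/4978 = (1/(-37/4157 + 2444/((3421*(-1/1729)))) + 3583)*(1/4978) = (1/(-37/4157 + 2444/(-3421/1729)) + 3583)*(1/4978) = (1/(-37/4157 + 2444*(-1729/3421)) + 3583)*(1/4978) = (1/(-37/4157 - 4225676/3421) + 3583)*(1/4978) = (1/(-17566261709/14221097) + 3583)*(1/4978) = (-14221097/17566261709 + 3583)*(1/4978) = (62939901482250/17566261709)*(1/4978) = 31469950741125/43722425393701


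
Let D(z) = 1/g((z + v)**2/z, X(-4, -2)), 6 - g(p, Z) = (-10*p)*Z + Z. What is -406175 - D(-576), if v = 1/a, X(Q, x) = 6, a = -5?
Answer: -3371317893935/8300161 ≈ -4.0618e+5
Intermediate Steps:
v = -1/5 (v = 1/(-5) = -1/5 ≈ -0.20000)
g(p, Z) = 6 - Z + 10*Z*p (g(p, Z) = 6 - ((-10*p)*Z + Z) = 6 - (-10*Z*p + Z) = 6 - (Z - 10*Z*p) = 6 + (-Z + 10*Z*p) = 6 - Z + 10*Z*p)
D(z) = z/(60*(-1/5 + z)**2) (D(z) = 1/(6 - 1*6 + 10*6*((z - 1/5)**2/z)) = 1/(6 - 6 + 10*6*((-1/5 + z)**2/z)) = 1/(6 - 6 + 60*(-1/5 + z)**2/z) = 1/(60*(-1/5 + z)**2/z) = z/(60*(-1/5 + z)**2))
-406175 - D(-576) = -406175 - 5*(-576)/(12*(-1 + 5*(-576))**2) = -406175 - 5*(-576)/(12*(-1 - 2880)**2) = -406175 - 5*(-576)/(12*(-2881)**2) = -406175 - 5*(-576)/(12*8300161) = -406175 - 1*(-240/8300161) = -406175 + 240/8300161 = -3371317893935/8300161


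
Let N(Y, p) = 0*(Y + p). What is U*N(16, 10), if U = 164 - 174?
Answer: 0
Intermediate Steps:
U = -10
N(Y, p) = 0
U*N(16, 10) = -10*0 = 0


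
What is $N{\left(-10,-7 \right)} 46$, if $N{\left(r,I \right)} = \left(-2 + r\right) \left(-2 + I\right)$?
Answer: $4968$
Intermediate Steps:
$N{\left(r,I \right)} = \left(-2 + I\right) \left(-2 + r\right)$
$N{\left(-10,-7 \right)} 46 = \left(4 - -14 - -20 - -70\right) 46 = \left(4 + 14 + 20 + 70\right) 46 = 108 \cdot 46 = 4968$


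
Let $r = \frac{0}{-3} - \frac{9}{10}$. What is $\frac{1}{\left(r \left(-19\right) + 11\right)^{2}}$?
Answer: $\frac{100}{78961} \approx 0.0012664$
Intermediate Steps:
$r = - \frac{9}{10}$ ($r = 0 \left(- \frac{1}{3}\right) - \frac{9}{10} = 0 - \frac{9}{10} = - \frac{9}{10} \approx -0.9$)
$\frac{1}{\left(r \left(-19\right) + 11\right)^{2}} = \frac{1}{\left(\left(- \frac{9}{10}\right) \left(-19\right) + 11\right)^{2}} = \frac{1}{\left(\frac{171}{10} + 11\right)^{2}} = \frac{1}{\left(\frac{281}{10}\right)^{2}} = \frac{1}{\frac{78961}{100}} = \frac{100}{78961}$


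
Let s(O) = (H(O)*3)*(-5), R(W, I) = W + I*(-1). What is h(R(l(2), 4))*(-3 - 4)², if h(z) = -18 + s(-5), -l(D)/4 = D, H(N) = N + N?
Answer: 6468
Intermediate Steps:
H(N) = 2*N
l(D) = -4*D
R(W, I) = W - I
s(O) = -30*O (s(O) = ((2*O)*3)*(-5) = (6*O)*(-5) = -30*O)
h(z) = 132 (h(z) = -18 - 30*(-5) = -18 + 150 = 132)
h(R(l(2), 4))*(-3 - 4)² = 132*(-3 - 4)² = 132*(-7)² = 132*49 = 6468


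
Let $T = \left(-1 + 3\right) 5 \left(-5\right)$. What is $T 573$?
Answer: $-28650$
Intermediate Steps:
$T = -50$ ($T = 2 \cdot 5 \left(-5\right) = 10 \left(-5\right) = -50$)
$T 573 = \left(-50\right) 573 = -28650$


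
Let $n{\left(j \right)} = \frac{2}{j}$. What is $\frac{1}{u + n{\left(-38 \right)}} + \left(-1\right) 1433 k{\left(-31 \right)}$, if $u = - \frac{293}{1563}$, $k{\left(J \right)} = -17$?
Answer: $\frac{173664233}{7130} \approx 24357.0$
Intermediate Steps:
$u = - \frac{293}{1563}$ ($u = \left(-293\right) \frac{1}{1563} = - \frac{293}{1563} \approx -0.18746$)
$\frac{1}{u + n{\left(-38 \right)}} + \left(-1\right) 1433 k{\left(-31 \right)} = \frac{1}{- \frac{293}{1563} + \frac{2}{-38}} + \left(-1\right) 1433 \left(-17\right) = \frac{1}{- \frac{293}{1563} + 2 \left(- \frac{1}{38}\right)} - -24361 = \frac{1}{- \frac{293}{1563} - \frac{1}{19}} + 24361 = \frac{1}{- \frac{7130}{29697}} + 24361 = - \frac{29697}{7130} + 24361 = \frac{173664233}{7130}$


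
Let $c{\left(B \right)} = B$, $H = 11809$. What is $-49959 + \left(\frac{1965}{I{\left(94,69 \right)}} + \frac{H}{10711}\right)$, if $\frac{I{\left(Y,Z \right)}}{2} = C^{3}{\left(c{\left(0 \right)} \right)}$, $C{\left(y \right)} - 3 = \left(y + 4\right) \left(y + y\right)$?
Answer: $- \frac{9624767015}{192798} \approx -49922.0$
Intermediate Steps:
$C{\left(y \right)} = 3 + 2 y \left(4 + y\right)$ ($C{\left(y \right)} = 3 + \left(y + 4\right) \left(y + y\right) = 3 + \left(4 + y\right) 2 y = 3 + 2 y \left(4 + y\right)$)
$I{\left(Y,Z \right)} = 54$ ($I{\left(Y,Z \right)} = 2 \left(3 + 2 \cdot 0^{2} + 8 \cdot 0\right)^{3} = 2 \left(3 + 2 \cdot 0 + 0\right)^{3} = 2 \left(3 + 0 + 0\right)^{3} = 2 \cdot 3^{3} = 2 \cdot 27 = 54$)
$-49959 + \left(\frac{1965}{I{\left(94,69 \right)}} + \frac{H}{10711}\right) = -49959 + \left(\frac{1965}{54} + \frac{11809}{10711}\right) = -49959 + \left(1965 \cdot \frac{1}{54} + 11809 \cdot \frac{1}{10711}\right) = -49959 + \left(\frac{655}{18} + \frac{11809}{10711}\right) = -49959 + \frac{7228267}{192798} = - \frac{9624767015}{192798}$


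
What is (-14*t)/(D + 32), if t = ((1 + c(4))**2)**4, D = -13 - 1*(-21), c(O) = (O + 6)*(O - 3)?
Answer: -1500512167/20 ≈ -7.5026e+7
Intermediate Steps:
c(O) = (-3 + O)*(6 + O) (c(O) = (6 + O)*(-3 + O) = (-3 + O)*(6 + O))
D = 8 (D = -13 + 21 = 8)
t = 214358881 (t = ((1 + (-18 + 4**2 + 3*4))**2)**4 = ((1 + (-18 + 16 + 12))**2)**4 = ((1 + 10)**2)**4 = (11**2)**4 = 121**4 = 214358881)
(-14*t)/(D + 32) = (-14*214358881)/(8 + 32) = -3001024334/40 = -3001024334*1/40 = -1500512167/20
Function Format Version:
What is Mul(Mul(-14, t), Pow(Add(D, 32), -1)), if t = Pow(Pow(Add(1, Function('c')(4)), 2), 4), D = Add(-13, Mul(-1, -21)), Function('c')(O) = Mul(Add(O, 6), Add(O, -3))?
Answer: Rational(-1500512167, 20) ≈ -7.5026e+7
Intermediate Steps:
Function('c')(O) = Mul(Add(-3, O), Add(6, O)) (Function('c')(O) = Mul(Add(6, O), Add(-3, O)) = Mul(Add(-3, O), Add(6, O)))
D = 8 (D = Add(-13, 21) = 8)
t = 214358881 (t = Pow(Pow(Add(1, Add(-18, Pow(4, 2), Mul(3, 4))), 2), 4) = Pow(Pow(Add(1, Add(-18, 16, 12)), 2), 4) = Pow(Pow(Add(1, 10), 2), 4) = Pow(Pow(11, 2), 4) = Pow(121, 4) = 214358881)
Mul(Mul(-14, t), Pow(Add(D, 32), -1)) = Mul(Mul(-14, 214358881), Pow(Add(8, 32), -1)) = Mul(-3001024334, Pow(40, -1)) = Mul(-3001024334, Rational(1, 40)) = Rational(-1500512167, 20)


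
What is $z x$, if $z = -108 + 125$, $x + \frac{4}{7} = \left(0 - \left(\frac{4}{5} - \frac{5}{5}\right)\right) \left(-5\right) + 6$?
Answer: $\frac{527}{7} \approx 75.286$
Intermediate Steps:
$x = \frac{31}{7}$ ($x = - \frac{4}{7} + \left(\left(0 - \left(\frac{4}{5} - \frac{5}{5}\right)\right) \left(-5\right) + 6\right) = - \frac{4}{7} + \left(\left(0 - \left(4 \cdot \frac{1}{5} - 1\right)\right) \left(-5\right) + 6\right) = - \frac{4}{7} + \left(\left(0 - \left(\frac{4}{5} - 1\right)\right) \left(-5\right) + 6\right) = - \frac{4}{7} + \left(\left(0 - - \frac{1}{5}\right) \left(-5\right) + 6\right) = - \frac{4}{7} + \left(\left(0 + \frac{1}{5}\right) \left(-5\right) + 6\right) = - \frac{4}{7} + \left(\frac{1}{5} \left(-5\right) + 6\right) = - \frac{4}{7} + \left(-1 + 6\right) = - \frac{4}{7} + 5 = \frac{31}{7} \approx 4.4286$)
$z = 17$
$z x = 17 \cdot \frac{31}{7} = \frac{527}{7}$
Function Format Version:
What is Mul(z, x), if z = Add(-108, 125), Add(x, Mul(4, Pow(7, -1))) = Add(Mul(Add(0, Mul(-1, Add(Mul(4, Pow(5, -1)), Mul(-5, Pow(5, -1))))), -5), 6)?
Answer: Rational(527, 7) ≈ 75.286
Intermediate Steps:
x = Rational(31, 7) (x = Add(Rational(-4, 7), Add(Mul(Add(0, Mul(-1, Add(Mul(4, Pow(5, -1)), Mul(-5, Pow(5, -1))))), -5), 6)) = Add(Rational(-4, 7), Add(Mul(Add(0, Mul(-1, Add(Mul(4, Rational(1, 5)), Mul(-5, Rational(1, 5))))), -5), 6)) = Add(Rational(-4, 7), Add(Mul(Add(0, Mul(-1, Add(Rational(4, 5), -1))), -5), 6)) = Add(Rational(-4, 7), Add(Mul(Add(0, Mul(-1, Rational(-1, 5))), -5), 6)) = Add(Rational(-4, 7), Add(Mul(Add(0, Rational(1, 5)), -5), 6)) = Add(Rational(-4, 7), Add(Mul(Rational(1, 5), -5), 6)) = Add(Rational(-4, 7), Add(-1, 6)) = Add(Rational(-4, 7), 5) = Rational(31, 7) ≈ 4.4286)
z = 17
Mul(z, x) = Mul(17, Rational(31, 7)) = Rational(527, 7)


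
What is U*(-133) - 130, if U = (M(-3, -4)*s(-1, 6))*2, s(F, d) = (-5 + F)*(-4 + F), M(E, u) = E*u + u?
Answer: -63970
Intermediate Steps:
M(E, u) = u + E*u
U = 480 (U = ((-4*(1 - 3))*(20 + (-1)**2 - 9*(-1)))*2 = ((-4*(-2))*(20 + 1 + 9))*2 = (8*30)*2 = 240*2 = 480)
U*(-133) - 130 = 480*(-133) - 130 = -63840 - 130 = -63970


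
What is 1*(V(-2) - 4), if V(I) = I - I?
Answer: -4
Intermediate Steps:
V(I) = 0
1*(V(-2) - 4) = 1*(0 - 4) = 1*(-4) = -4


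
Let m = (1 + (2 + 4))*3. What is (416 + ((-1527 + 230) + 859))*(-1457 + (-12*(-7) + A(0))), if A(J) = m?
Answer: 29744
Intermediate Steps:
m = 21 (m = (1 + 6)*3 = 7*3 = 21)
A(J) = 21
(416 + ((-1527 + 230) + 859))*(-1457 + (-12*(-7) + A(0))) = (416 + ((-1527 + 230) + 859))*(-1457 + (-12*(-7) + 21)) = (416 + (-1297 + 859))*(-1457 + (84 + 21)) = (416 - 438)*(-1457 + 105) = -22*(-1352) = 29744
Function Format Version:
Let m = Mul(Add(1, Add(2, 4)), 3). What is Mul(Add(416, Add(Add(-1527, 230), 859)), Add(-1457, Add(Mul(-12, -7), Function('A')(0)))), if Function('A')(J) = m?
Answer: 29744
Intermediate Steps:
m = 21 (m = Mul(Add(1, 6), 3) = Mul(7, 3) = 21)
Function('A')(J) = 21
Mul(Add(416, Add(Add(-1527, 230), 859)), Add(-1457, Add(Mul(-12, -7), Function('A')(0)))) = Mul(Add(416, Add(Add(-1527, 230), 859)), Add(-1457, Add(Mul(-12, -7), 21))) = Mul(Add(416, Add(-1297, 859)), Add(-1457, Add(84, 21))) = Mul(Add(416, -438), Add(-1457, 105)) = Mul(-22, -1352) = 29744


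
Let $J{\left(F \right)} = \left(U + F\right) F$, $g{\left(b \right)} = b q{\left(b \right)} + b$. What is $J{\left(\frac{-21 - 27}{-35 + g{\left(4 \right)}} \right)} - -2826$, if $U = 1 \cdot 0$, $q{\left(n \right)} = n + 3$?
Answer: $3082$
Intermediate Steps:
$q{\left(n \right)} = 3 + n$
$g{\left(b \right)} = b + b \left(3 + b\right)$ ($g{\left(b \right)} = b \left(3 + b\right) + b = b + b \left(3 + b\right)$)
$U = 0$
$J{\left(F \right)} = F^{2}$ ($J{\left(F \right)} = \left(0 + F\right) F = F F = F^{2}$)
$J{\left(\frac{-21 - 27}{-35 + g{\left(4 \right)}} \right)} - -2826 = \left(\frac{-21 - 27}{-35 + 4 \left(4 + 4\right)}\right)^{2} - -2826 = \left(- \frac{48}{-35 + 4 \cdot 8}\right)^{2} + 2826 = \left(- \frac{48}{-35 + 32}\right)^{2} + 2826 = \left(- \frac{48}{-3}\right)^{2} + 2826 = \left(\left(-48\right) \left(- \frac{1}{3}\right)\right)^{2} + 2826 = 16^{2} + 2826 = 256 + 2826 = 3082$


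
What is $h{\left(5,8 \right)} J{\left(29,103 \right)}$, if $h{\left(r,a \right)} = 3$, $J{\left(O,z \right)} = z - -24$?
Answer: $381$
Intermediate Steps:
$J{\left(O,z \right)} = 24 + z$ ($J{\left(O,z \right)} = z + 24 = 24 + z$)
$h{\left(5,8 \right)} J{\left(29,103 \right)} = 3 \left(24 + 103\right) = 3 \cdot 127 = 381$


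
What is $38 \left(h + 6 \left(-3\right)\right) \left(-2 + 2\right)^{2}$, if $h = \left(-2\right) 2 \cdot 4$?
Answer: $0$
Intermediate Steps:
$h = -16$ ($h = \left(-4\right) 4 = -16$)
$38 \left(h + 6 \left(-3\right)\right) \left(-2 + 2\right)^{2} = 38 \left(-16 + 6 \left(-3\right)\right) \left(-2 + 2\right)^{2} = 38 \left(-16 - 18\right) 0^{2} = 38 \left(-34\right) 0 = \left(-1292\right) 0 = 0$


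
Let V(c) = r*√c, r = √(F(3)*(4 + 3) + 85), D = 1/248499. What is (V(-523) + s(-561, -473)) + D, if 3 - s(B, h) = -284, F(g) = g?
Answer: 71319214/248499 + I*√55438 ≈ 287.0 + 235.45*I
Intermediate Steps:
s(B, h) = 287 (s(B, h) = 3 - 1*(-284) = 3 + 284 = 287)
D = 1/248499 ≈ 4.0242e-6
r = √106 (r = √(3*(4 + 3) + 85) = √(3*7 + 85) = √(21 + 85) = √106 ≈ 10.296)
V(c) = √106*√c
(V(-523) + s(-561, -473)) + D = (√106*√(-523) + 287) + 1/248499 = (√106*(I*√523) + 287) + 1/248499 = (I*√55438 + 287) + 1/248499 = (287 + I*√55438) + 1/248499 = 71319214/248499 + I*√55438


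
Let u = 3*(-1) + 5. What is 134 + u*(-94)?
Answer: -54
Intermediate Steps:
u = 2 (u = -3 + 5 = 2)
134 + u*(-94) = 134 + 2*(-94) = 134 - 188 = -54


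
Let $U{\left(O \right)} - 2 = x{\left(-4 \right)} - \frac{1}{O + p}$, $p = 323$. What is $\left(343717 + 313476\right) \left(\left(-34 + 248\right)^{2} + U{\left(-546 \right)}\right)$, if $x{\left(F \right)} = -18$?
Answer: $\frac{6709244562613}{223} \approx 3.0086 \cdot 10^{10}$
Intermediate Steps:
$U{\left(O \right)} = -16 - \frac{1}{323 + O}$ ($U{\left(O \right)} = 2 - \left(18 + \frac{1}{O + 323}\right) = 2 - \left(18 + \frac{1}{323 + O}\right) = -16 - \frac{1}{323 + O}$)
$\left(343717 + 313476\right) \left(\left(-34 + 248\right)^{2} + U{\left(-546 \right)}\right) = \left(343717 + 313476\right) \left(\left(-34 + 248\right)^{2} + \frac{-5169 - -8736}{323 - 546}\right) = 657193 \left(214^{2} + \frac{-5169 + 8736}{-223}\right) = 657193 \left(45796 - \frac{3567}{223}\right) = 657193 \cdot \frac{10208941}{223} = \frac{6709244562613}{223}$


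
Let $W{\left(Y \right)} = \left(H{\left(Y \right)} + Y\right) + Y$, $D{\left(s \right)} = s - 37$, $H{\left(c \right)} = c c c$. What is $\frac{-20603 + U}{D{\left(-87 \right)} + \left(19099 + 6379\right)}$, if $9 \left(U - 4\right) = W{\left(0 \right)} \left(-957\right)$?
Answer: $- \frac{20599}{25354} \approx -0.81246$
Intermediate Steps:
$H{\left(c \right)} = c^{3}$ ($H{\left(c \right)} = c^{2} c = c^{3}$)
$D{\left(s \right)} = -37 + s$ ($D{\left(s \right)} = s - 37 = -37 + s$)
$W{\left(Y \right)} = Y^{3} + 2 Y$ ($W{\left(Y \right)} = \left(Y^{3} + Y\right) + Y = \left(Y + Y^{3}\right) + Y = Y^{3} + 2 Y$)
$U = 4$ ($U = 4 + \frac{0 \left(2 + 0^{2}\right) \left(-957\right)}{9} = 4 + \frac{0 \left(2 + 0\right) \left(-957\right)}{9} = 4 + \frac{0 \cdot 2 \left(-957\right)}{9} = 4 + \frac{0 \left(-957\right)}{9} = 4 + \frac{1}{9} \cdot 0 = 4 + 0 = 4$)
$\frac{-20603 + U}{D{\left(-87 \right)} + \left(19099 + 6379\right)} = \frac{-20603 + 4}{\left(-37 - 87\right) + \left(19099 + 6379\right)} = - \frac{20599}{-124 + 25478} = - \frac{20599}{25354}$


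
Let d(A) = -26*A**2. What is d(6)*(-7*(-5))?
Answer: -32760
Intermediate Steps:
d(6)*(-7*(-5)) = (-26*6**2)*(-7*(-5)) = -26*36*35 = -936*35 = -32760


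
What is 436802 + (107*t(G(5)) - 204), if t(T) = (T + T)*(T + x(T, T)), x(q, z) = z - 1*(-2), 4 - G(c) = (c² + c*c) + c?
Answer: 1527998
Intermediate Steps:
G(c) = 4 - c - 2*c² (G(c) = 4 - ((c² + c*c) + c) = 4 - ((c² + c²) + c) = 4 - (2*c² + c) = 4 - (c + 2*c²) = 4 + (-c - 2*c²) = 4 - c - 2*c²)
x(q, z) = 2 + z (x(q, z) = z + 2 = 2 + z)
t(T) = 2*T*(2 + 2*T) (t(T) = (T + T)*(T + (2 + T)) = (2*T)*(2 + 2*T) = 2*T*(2 + 2*T))
436802 + (107*t(G(5)) - 204) = 436802 + (107*(4*(4 - 1*5 - 2*5²)*(1 + (4 - 1*5 - 2*5²))) - 204) = 436802 + (107*(4*(4 - 5 - 2*25)*(1 + (4 - 5 - 2*25))) - 204) = 436802 + (107*(4*(4 - 5 - 50)*(1 + (4 - 5 - 50))) - 204) = 436802 + (107*(4*(-51)*(1 - 51)) - 204) = 436802 + (107*(4*(-51)*(-50)) - 204) = 436802 + (107*10200 - 204) = 436802 + (1091400 - 204) = 436802 + 1091196 = 1527998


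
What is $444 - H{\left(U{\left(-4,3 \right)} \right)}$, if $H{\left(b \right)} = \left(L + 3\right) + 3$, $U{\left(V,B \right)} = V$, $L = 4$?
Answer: $434$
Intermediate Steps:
$H{\left(b \right)} = 10$ ($H{\left(b \right)} = \left(4 + 3\right) + 3 = 7 + 3 = 10$)
$444 - H{\left(U{\left(-4,3 \right)} \right)} = 444 - 10 = 434$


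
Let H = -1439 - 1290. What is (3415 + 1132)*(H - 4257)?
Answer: -31765342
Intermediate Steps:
H = -2729
(3415 + 1132)*(H - 4257) = (3415 + 1132)*(-2729 - 4257) = 4547*(-6986) = -31765342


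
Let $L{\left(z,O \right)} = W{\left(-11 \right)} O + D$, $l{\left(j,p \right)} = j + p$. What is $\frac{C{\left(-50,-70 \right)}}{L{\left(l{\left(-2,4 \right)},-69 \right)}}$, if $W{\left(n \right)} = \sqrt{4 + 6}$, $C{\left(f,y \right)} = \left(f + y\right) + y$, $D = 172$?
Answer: $\frac{16340}{9013} + \frac{6555 \sqrt{10}}{9013} \approx 4.1128$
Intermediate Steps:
$C{\left(f,y \right)} = f + 2 y$
$W{\left(n \right)} = \sqrt{10}$
$L{\left(z,O \right)} = 172 + O \sqrt{10}$ ($L{\left(z,O \right)} = \sqrt{10} O + 172 = O \sqrt{10} + 172 = 172 + O \sqrt{10}$)
$\frac{C{\left(-50,-70 \right)}}{L{\left(l{\left(-2,4 \right)},-69 \right)}} = \frac{-50 + 2 \left(-70\right)}{172 - 69 \sqrt{10}} = \frac{-50 - 140}{172 - 69 \sqrt{10}} = - \frac{190}{172 - 69 \sqrt{10}}$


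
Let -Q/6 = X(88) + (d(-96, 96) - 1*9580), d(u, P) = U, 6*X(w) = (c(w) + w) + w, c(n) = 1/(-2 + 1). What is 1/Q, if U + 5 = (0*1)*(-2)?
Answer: 1/57335 ≈ 1.7441e-5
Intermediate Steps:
c(n) = -1 (c(n) = 1/(-1) = -1)
X(w) = -⅙ + w/3 (X(w) = ((-1 + w) + w)/6 = (-1 + 2*w)/6 = -⅙ + w/3)
U = -5 (U = -5 + (0*1)*(-2) = -5 + 0*(-2) = -5 + 0 = -5)
d(u, P) = -5
Q = 57335 (Q = -6*((-⅙ + (⅓)*88) + (-5 - 1*9580)) = -6*((-⅙ + 88/3) + (-5 - 9580)) = -6*(175/6 - 9585) = -6*(-57335/6) = 57335)
1/Q = 1/57335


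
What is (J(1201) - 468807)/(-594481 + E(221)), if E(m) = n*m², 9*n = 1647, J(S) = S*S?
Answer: 486797/4171711 ≈ 0.11669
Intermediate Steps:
J(S) = S²
n = 183 (n = (⅑)*1647 = 183)
E(m) = 183*m²
(J(1201) - 468807)/(-594481 + E(221)) = (1201² - 468807)/(-594481 + 183*221²) = (1442401 - 468807)/(-594481 + 183*48841) = 973594/(-594481 + 8937903) = 973594/8343422 = 973594*(1/8343422) = 486797/4171711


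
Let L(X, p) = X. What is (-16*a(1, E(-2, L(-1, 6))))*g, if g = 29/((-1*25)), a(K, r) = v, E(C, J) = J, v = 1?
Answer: 464/25 ≈ 18.560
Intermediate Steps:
a(K, r) = 1
g = -29/25 (g = 29/(-25) = 29*(-1/25) = -29/25 ≈ -1.1600)
(-16*a(1, E(-2, L(-1, 6))))*g = -16*1*(-29/25) = -16*(-29/25) = 464/25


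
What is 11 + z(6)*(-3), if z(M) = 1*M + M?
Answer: -25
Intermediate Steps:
z(M) = 2*M (z(M) = M + M = 2*M)
11 + z(6)*(-3) = 11 + (2*6)*(-3) = 11 + 12*(-3) = 11 - 36 = -25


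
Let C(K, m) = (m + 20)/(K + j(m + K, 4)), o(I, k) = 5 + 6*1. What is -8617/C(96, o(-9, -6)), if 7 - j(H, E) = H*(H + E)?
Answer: 101456558/31 ≈ 3.2728e+6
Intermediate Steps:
j(H, E) = 7 - H*(E + H) (j(H, E) = 7 - H*(H + E) = 7 - H*(E + H))
o(I, k) = 11 (o(I, k) = 5 + 6 = 11)
C(K, m) = (20 + m)/(7 - (K + m)² - 4*m - 3*K) (C(K, m) = (m + 20)/(K + (7 - (m + K)² - 1*4*(m + K))) = (20 + m)/(K + (7 - (K + m)² - 1*4*(K + m))) = (20 + m)/(K + (7 - (K + m)² + (-4*K - 4*m))) = (20 + m)/(K + (7 - (K + m)² - 4*K - 4*m)) = (20 + m)/(7 - (K + m)² - 4*m - 3*K))
-8617/C(96, o(-9, -6)) = -8617*(7 - (96 + 11)² - 4*11 - 3*96)/(20 + 11) = -8617/(31/(7 - 1*107² - 44 - 288)) = -8617/(31/(7 - 1*11449 - 44 - 288)) = -8617/(31/(7 - 11449 - 44 - 288)) = -8617/(31/(-11774)) = -8617/((-1/11774*31)) = -8617/(-31/11774) = -8617*(-11774/31) = 101456558/31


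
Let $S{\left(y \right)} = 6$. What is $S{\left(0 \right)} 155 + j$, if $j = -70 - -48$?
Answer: $908$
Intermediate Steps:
$j = -22$ ($j = -70 + 48 = -22$)
$S{\left(0 \right)} 155 + j = 6 \cdot 155 - 22 = 930 - 22 = 908$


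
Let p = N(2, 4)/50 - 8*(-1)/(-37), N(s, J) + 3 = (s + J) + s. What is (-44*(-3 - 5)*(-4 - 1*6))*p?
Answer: 15136/37 ≈ 409.08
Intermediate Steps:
N(s, J) = -3 + J + 2*s (N(s, J) = -3 + ((s + J) + s) = -3 + ((J + s) + s) = -3 + (J + 2*s) = -3 + J + 2*s)
p = -43/370 (p = (-3 + 4 + 2*2)/50 - 8*(-1)/(-37) = (-3 + 4 + 4)*(1/50) + 8*(-1/37) = 5*(1/50) - 8/37 = ⅒ - 8/37 = -43/370 ≈ -0.11622)
(-44*(-3 - 5)*(-4 - 1*6))*p = -44*(-3 - 5)*(-4 - 1*6)*(-43/370) = -(-352)*(-4 - 6)*(-43/370) = -(-352)*(-10)*(-43/370) = -44*80*(-43/370) = -3520*(-43/370) = 15136/37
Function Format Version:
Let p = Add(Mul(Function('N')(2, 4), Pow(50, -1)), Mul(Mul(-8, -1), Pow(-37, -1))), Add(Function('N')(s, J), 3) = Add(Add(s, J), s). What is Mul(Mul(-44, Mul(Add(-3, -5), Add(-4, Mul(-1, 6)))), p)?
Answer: Rational(15136, 37) ≈ 409.08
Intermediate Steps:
Function('N')(s, J) = Add(-3, J, Mul(2, s)) (Function('N')(s, J) = Add(-3, Add(Add(s, J), s)) = Add(-3, Add(Add(J, s), s)) = Add(-3, Add(J, Mul(2, s))) = Add(-3, J, Mul(2, s)))
p = Rational(-43, 370) (p = Add(Mul(Add(-3, 4, Mul(2, 2)), Pow(50, -1)), Mul(Mul(-8, -1), Pow(-37, -1))) = Add(Mul(Add(-3, 4, 4), Rational(1, 50)), Mul(8, Rational(-1, 37))) = Add(Mul(5, Rational(1, 50)), Rational(-8, 37)) = Add(Rational(1, 10), Rational(-8, 37)) = Rational(-43, 370) ≈ -0.11622)
Mul(Mul(-44, Mul(Add(-3, -5), Add(-4, Mul(-1, 6)))), p) = Mul(Mul(-44, Mul(Add(-3, -5), Add(-4, Mul(-1, 6)))), Rational(-43, 370)) = Mul(Mul(-44, Mul(-8, Add(-4, -6))), Rational(-43, 370)) = Mul(Mul(-44, Mul(-8, -10)), Rational(-43, 370)) = Mul(Mul(-44, 80), Rational(-43, 370)) = Mul(-3520, Rational(-43, 370)) = Rational(15136, 37)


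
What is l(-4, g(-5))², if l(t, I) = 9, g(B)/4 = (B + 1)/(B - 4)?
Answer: 81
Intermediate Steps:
g(B) = 4*(1 + B)/(-4 + B) (g(B) = 4*((B + 1)/(B - 4)) = 4*((1 + B)/(-4 + B)) = 4*(1 + B)/(-4 + B))
l(-4, g(-5))² = 9² = 81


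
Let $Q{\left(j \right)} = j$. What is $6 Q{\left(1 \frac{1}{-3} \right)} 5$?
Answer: $-10$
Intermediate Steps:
$6 Q{\left(1 \frac{1}{-3} \right)} 5 = 6 \cdot 1 \frac{1}{-3} \cdot 5 = 6 \cdot 1 \left(- \frac{1}{3}\right) 5 = 6 \left(- \frac{1}{3}\right) 5 = \left(-2\right) 5 = -10$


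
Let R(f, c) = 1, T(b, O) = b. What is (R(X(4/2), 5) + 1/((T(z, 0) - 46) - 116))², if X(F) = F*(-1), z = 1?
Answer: 25600/25921 ≈ 0.98762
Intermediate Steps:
X(F) = -F
(R(X(4/2), 5) + 1/((T(z, 0) - 46) - 116))² = (1 + 1/((1 - 46) - 116))² = (1 + 1/(-45 - 116))² = (1 + 1/(-161))² = (1 - 1/161)² = (160/161)² = 25600/25921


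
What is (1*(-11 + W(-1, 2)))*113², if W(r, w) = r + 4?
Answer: -102152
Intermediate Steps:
W(r, w) = 4 + r
(1*(-11 + W(-1, 2)))*113² = (1*(-11 + (4 - 1)))*113² = (1*(-11 + 3))*12769 = (1*(-8))*12769 = -8*12769 = -102152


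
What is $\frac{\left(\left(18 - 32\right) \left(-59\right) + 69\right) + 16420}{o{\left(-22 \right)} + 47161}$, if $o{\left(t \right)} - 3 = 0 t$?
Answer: $\frac{17315}{47164} \approx 0.36712$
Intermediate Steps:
$o{\left(t \right)} = 3$ ($o{\left(t \right)} = 3 + 0 t = 3 + 0 = 3$)
$\frac{\left(\left(18 - 32\right) \left(-59\right) + 69\right) + 16420}{o{\left(-22 \right)} + 47161} = \frac{\left(\left(18 - 32\right) \left(-59\right) + 69\right) + 16420}{3 + 47161} = \frac{\left(\left(-14\right) \left(-59\right) + 69\right) + 16420}{47164} = \left(\left(826 + 69\right) + 16420\right) \frac{1}{47164} = \left(895 + 16420\right) \frac{1}{47164} = 17315 \cdot \frac{1}{47164} = \frac{17315}{47164}$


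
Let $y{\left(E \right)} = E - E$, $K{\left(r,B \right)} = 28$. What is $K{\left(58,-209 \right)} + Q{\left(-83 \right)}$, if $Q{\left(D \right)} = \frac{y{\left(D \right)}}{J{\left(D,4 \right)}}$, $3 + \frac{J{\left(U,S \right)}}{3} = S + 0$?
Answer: $28$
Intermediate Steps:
$J{\left(U,S \right)} = -9 + 3 S$ ($J{\left(U,S \right)} = -9 + 3 \left(S + 0\right) = -9 + 3 S$)
$y{\left(E \right)} = 0$
$Q{\left(D \right)} = 0$ ($Q{\left(D \right)} = \frac{0}{-9 + 3 \cdot 4} = \frac{0}{-9 + 12} = \frac{0}{3} = 0 \cdot \frac{1}{3} = 0$)
$K{\left(58,-209 \right)} + Q{\left(-83 \right)} = 28 + 0 = 28$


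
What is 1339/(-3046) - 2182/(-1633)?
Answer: 4459785/4974118 ≈ 0.89660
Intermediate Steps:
1339/(-3046) - 2182/(-1633) = 1339*(-1/3046) - 2182*(-1/1633) = -1339/3046 + 2182/1633 = 4459785/4974118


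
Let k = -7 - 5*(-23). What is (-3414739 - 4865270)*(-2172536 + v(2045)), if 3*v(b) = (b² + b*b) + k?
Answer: -5096483539650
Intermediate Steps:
k = 108 (k = -7 + 115 = 108)
v(b) = 36 + 2*b²/3 (v(b) = ((b² + b*b) + 108)/3 = ((b² + b²) + 108)/3 = (2*b² + 108)/3 = (108 + 2*b²)/3 = 36 + 2*b²/3)
(-3414739 - 4865270)*(-2172536 + v(2045)) = (-3414739 - 4865270)*(-2172536 + (36 + (⅔)*2045²)) = -8280009*(-2172536 + (36 + (⅔)*4182025)) = -8280009*(-2172536 + (36 + 8364050/3)) = -8280009*(-2172536 + 8364158/3) = -8280009*1846550/3 = -5096483539650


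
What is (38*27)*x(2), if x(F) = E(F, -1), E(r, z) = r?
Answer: 2052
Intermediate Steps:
x(F) = F
(38*27)*x(2) = (38*27)*2 = 1026*2 = 2052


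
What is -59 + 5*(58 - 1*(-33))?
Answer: 396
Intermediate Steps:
-59 + 5*(58 - 1*(-33)) = -59 + 5*(58 + 33) = -59 + 5*91 = -59 + 455 = 396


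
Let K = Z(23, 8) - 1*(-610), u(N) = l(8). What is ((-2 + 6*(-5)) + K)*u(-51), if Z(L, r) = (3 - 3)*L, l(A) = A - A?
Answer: 0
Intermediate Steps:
l(A) = 0
Z(L, r) = 0 (Z(L, r) = 0*L = 0)
u(N) = 0
K = 610 (K = 0 - 1*(-610) = 0 + 610 = 610)
((-2 + 6*(-5)) + K)*u(-51) = ((-2 + 6*(-5)) + 610)*0 = ((-2 - 30) + 610)*0 = (-32 + 610)*0 = 578*0 = 0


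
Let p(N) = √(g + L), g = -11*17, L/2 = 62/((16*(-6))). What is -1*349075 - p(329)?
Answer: -349075 - I*√27114/12 ≈ -3.4908e+5 - 13.722*I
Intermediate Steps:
L = -31/24 (L = 2*(62/((16*(-6)))) = 2*(62/(-96)) = 2*(62*(-1/96)) = 2*(-31/48) = -31/24 ≈ -1.2917)
g = -187
p(N) = I*√27114/12 (p(N) = √(-187 - 31/24) = √(-4519/24) = I*√27114/12)
-1*349075 - p(329) = -1*349075 - I*√27114/12 = -349075 - I*√27114/12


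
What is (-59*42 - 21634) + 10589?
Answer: -13523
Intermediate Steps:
(-59*42 - 21634) + 10589 = (-2478 - 21634) + 10589 = -24112 + 10589 = -13523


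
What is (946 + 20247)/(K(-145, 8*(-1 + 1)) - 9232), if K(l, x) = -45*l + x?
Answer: -21193/2707 ≈ -7.8290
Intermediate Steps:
K(l, x) = x - 45*l
(946 + 20247)/(K(-145, 8*(-1 + 1)) - 9232) = (946 + 20247)/((8*(-1 + 1) - 45*(-145)) - 9232) = 21193/((8*0 + 6525) - 9232) = 21193/((0 + 6525) - 9232) = 21193/(6525 - 9232) = 21193/(-2707) = 21193*(-1/2707) = -21193/2707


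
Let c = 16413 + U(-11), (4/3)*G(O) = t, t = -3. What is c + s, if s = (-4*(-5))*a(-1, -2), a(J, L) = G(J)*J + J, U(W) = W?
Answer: 16427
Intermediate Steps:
G(O) = -9/4 (G(O) = (¾)*(-3) = -9/4)
a(J, L) = -5*J/4 (a(J, L) = -9*J/4 + J = -5*J/4)
s = 25 (s = (-4*(-5))*(-5/4*(-1)) = 20*(5/4) = 25)
c = 16402 (c = 16413 - 11 = 16402)
c + s = 16402 + 25 = 16427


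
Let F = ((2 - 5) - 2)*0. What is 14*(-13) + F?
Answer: -182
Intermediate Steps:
F = 0 (F = (-3 - 2)*0 = -5*0 = 0)
14*(-13) + F = 14*(-13) + 0 = -182 + 0 = -182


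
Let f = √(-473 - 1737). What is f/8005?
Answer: I*√2210/8005 ≈ 0.0058727*I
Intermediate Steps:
f = I*√2210 (f = √(-2210) = I*√2210 ≈ 47.011*I)
f/8005 = (I*√2210)/8005 = (I*√2210)*(1/8005) = I*√2210/8005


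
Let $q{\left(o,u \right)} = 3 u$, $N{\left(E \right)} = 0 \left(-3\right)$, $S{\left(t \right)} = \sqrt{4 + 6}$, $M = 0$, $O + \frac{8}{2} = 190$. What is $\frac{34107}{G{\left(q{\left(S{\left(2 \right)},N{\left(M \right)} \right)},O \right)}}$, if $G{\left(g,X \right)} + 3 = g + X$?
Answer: $\frac{11369}{61} \approx 186.38$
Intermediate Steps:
$O = 186$ ($O = -4 + 190 = 186$)
$S{\left(t \right)} = \sqrt{10}$
$N{\left(E \right)} = 0$
$G{\left(g,X \right)} = -3 + X + g$ ($G{\left(g,X \right)} = -3 + \left(g + X\right) = -3 + \left(X + g\right) = -3 + X + g$)
$\frac{34107}{G{\left(q{\left(S{\left(2 \right)},N{\left(M \right)} \right)},O \right)}} = \frac{34107}{-3 + 186 + 3 \cdot 0} = \frac{34107}{-3 + 186 + 0} = \frac{34107}{183} = 34107 \cdot \frac{1}{183} = \frac{11369}{61}$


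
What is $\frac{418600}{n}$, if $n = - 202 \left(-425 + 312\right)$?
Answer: $\frac{209300}{11413} \approx 18.339$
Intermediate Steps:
$n = 22826$ ($n = \left(-202\right) \left(-113\right) = 22826$)
$\frac{418600}{n} = \frac{418600}{22826} = 418600 \cdot \frac{1}{22826} = \frac{209300}{11413}$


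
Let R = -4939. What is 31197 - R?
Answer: 36136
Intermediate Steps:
31197 - R = 31197 - 1*(-4939) = 31197 + 4939 = 36136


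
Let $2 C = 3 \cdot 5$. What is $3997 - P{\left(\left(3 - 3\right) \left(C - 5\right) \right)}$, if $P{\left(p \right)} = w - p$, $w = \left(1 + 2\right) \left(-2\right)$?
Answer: $4003$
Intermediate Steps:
$C = \frac{15}{2}$ ($C = \frac{3 \cdot 5}{2} = \frac{1}{2} \cdot 15 = \frac{15}{2} \approx 7.5$)
$w = -6$ ($w = 3 \left(-2\right) = -6$)
$P{\left(p \right)} = -6 - p$
$3997 - P{\left(\left(3 - 3\right) \left(C - 5\right) \right)} = 3997 - \left(-6 - \left(3 - 3\right) \left(\frac{15}{2} - 5\right)\right) = 3997 - \left(-6 - 0 \left(\frac{15}{2} - 5\right)\right) = 3997 - \left(-6 - 0 \cdot \frac{5}{2}\right) = 3997 - \left(-6 - 0\right) = 3997 - \left(-6 + 0\right) = 3997 - -6 = 3997 + 6 = 4003$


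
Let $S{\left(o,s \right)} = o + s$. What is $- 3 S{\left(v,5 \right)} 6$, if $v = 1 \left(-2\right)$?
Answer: $-54$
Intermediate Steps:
$v = -2$
$- 3 S{\left(v,5 \right)} 6 = - 3 \left(-2 + 5\right) 6 = \left(-3\right) 3 \cdot 6 = \left(-9\right) 6 = -54$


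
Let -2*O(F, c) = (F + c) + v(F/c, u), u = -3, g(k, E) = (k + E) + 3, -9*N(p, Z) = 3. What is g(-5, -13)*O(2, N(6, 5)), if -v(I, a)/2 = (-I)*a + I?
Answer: 745/2 ≈ 372.50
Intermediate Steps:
N(p, Z) = -⅓ (N(p, Z) = -⅑*3 = -⅓)
g(k, E) = 3 + E + k (g(k, E) = (E + k) + 3 = 3 + E + k)
v(I, a) = -2*I + 2*I*a (v(I, a) = -2*((-I)*a + I) = -2*(-I*a + I) = -2*(I - I*a) = -2*I + 2*I*a)
O(F, c) = -F/2 - c/2 + 4*F/c (O(F, c) = -((F + c) + 2*(F/c)*(-1 - 3))/2 = -((F + c) + 2*(F/c)*(-4))/2 = -((F + c) - 8*F/c)/2 = -(F + c - 8*F/c)/2 = -F/2 - c/2 + 4*F/c)
g(-5, -13)*O(2, N(6, 5)) = (3 - 13 - 5)*((8*2 - 1*(-⅓)*(2 - ⅓))/(2*(-⅓))) = -15*(-3)*(16 - 1*(-⅓)*5/3)/2 = -15*(-3)*(16 + 5/9)/2 = -15*(-3)*149/(2*9) = -15*(-149/6) = 745/2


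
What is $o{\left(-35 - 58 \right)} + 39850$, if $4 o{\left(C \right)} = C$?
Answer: $\frac{159307}{4} \approx 39827.0$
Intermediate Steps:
$o{\left(C \right)} = \frac{C}{4}$
$o{\left(-35 - 58 \right)} + 39850 = \frac{-35 - 58}{4} + 39850 = \frac{1}{4} \left(-93\right) + 39850 = - \frac{93}{4} + 39850 = \frac{159307}{4}$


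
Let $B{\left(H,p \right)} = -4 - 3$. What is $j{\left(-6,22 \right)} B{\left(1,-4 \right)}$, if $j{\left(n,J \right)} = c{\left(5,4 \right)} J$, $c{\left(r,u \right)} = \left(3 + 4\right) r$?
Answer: $-5390$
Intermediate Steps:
$c{\left(r,u \right)} = 7 r$
$B{\left(H,p \right)} = -7$
$j{\left(n,J \right)} = 35 J$ ($j{\left(n,J \right)} = 7 \cdot 5 J = 35 J$)
$j{\left(-6,22 \right)} B{\left(1,-4 \right)} = 35 \cdot 22 \left(-7\right) = 770 \left(-7\right) = -5390$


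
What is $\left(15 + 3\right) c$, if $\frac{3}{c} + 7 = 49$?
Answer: $\frac{9}{7} \approx 1.2857$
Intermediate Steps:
$c = \frac{1}{14}$ ($c = \frac{3}{-7 + 49} = \frac{3}{42} = 3 \cdot \frac{1}{42} = \frac{1}{14} \approx 0.071429$)
$\left(15 + 3\right) c = \left(15 + 3\right) \frac{1}{14} = 18 \cdot \frac{1}{14} = \frac{9}{7}$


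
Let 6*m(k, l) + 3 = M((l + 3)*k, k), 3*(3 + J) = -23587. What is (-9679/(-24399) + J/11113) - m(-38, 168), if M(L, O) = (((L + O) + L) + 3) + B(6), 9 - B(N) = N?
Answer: 1177599532817/542292174 ≈ 2171.5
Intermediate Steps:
J = -23596/3 (J = -3 + (⅓)*(-23587) = -3 - 23587/3 = -23596/3 ≈ -7865.3)
B(N) = 9 - N
M(L, O) = 6 + O + 2*L (M(L, O) = (((L + O) + L) + 3) + (9 - 1*6) = ((O + 2*L) + 3) + (9 - 6) = (3 + O + 2*L) + 3 = 6 + O + 2*L)
m(k, l) = ½ + k/6 + k*(3 + l)/3 (m(k, l) = -½ + (6 + k + 2*((l + 3)*k))/6 = -½ + (6 + k + 2*((3 + l)*k))/6 = -½ + (6 + k + 2*(k*(3 + l)))/6 = -½ + (6 + k + 2*k*(3 + l))/6 = -½ + (1 + k/6 + k*(3 + l)/3) = ½ + k/6 + k*(3 + l)/3)
(-9679/(-24399) + J/11113) - m(-38, 168) = (-9679/(-24399) - 23596/3/11113) - (½ + (⅙)*(-38) + (⅓)*(-38)*(3 + 168)) = (-9679*(-1/24399) - 23596/3*1/11113) - (½ - 19/3 + (⅓)*(-38)*171) = (9679/24399 - 23596/33339) - (½ - 19/3 - 2166) = -84343541/271146087 - 1*(-13031/6) = -84343541/271146087 + 13031/6 = 1177599532817/542292174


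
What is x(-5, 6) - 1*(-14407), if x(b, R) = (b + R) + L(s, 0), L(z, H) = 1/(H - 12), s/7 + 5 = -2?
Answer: 172895/12 ≈ 14408.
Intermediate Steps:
s = -49 (s = -35 + 7*(-2) = -35 - 14 = -49)
L(z, H) = 1/(-12 + H)
x(b, R) = -1/12 + R + b (x(b, R) = (b + R) + 1/(-12 + 0) = (R + b) + 1/(-12) = (R + b) - 1/12 = -1/12 + R + b)
x(-5, 6) - 1*(-14407) = (-1/12 + 6 - 5) - 1*(-14407) = 11/12 + 14407 = 172895/12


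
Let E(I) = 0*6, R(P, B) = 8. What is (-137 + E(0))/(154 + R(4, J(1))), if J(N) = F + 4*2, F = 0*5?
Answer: -137/162 ≈ -0.84568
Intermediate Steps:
F = 0
J(N) = 8 (J(N) = 0 + 4*2 = 0 + 8 = 8)
E(I) = 0
(-137 + E(0))/(154 + R(4, J(1))) = (-137 + 0)/(154 + 8) = -137/162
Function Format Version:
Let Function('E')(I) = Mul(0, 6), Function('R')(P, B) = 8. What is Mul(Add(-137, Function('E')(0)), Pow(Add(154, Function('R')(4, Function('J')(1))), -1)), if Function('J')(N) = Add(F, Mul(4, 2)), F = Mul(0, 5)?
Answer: Rational(-137, 162) ≈ -0.84568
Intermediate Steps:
F = 0
Function('J')(N) = 8 (Function('J')(N) = Add(0, Mul(4, 2)) = Add(0, 8) = 8)
Function('E')(I) = 0
Mul(Add(-137, Function('E')(0)), Pow(Add(154, Function('R')(4, Function('J')(1))), -1)) = Mul(Add(-137, 0), Pow(Add(154, 8), -1)) = Mul(-137, Pow(162, -1)) = Mul(-137, Rational(1, 162)) = Rational(-137, 162)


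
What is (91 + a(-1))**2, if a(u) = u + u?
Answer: 7921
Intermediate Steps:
a(u) = 2*u
(91 + a(-1))**2 = (91 + 2*(-1))**2 = (91 - 2)**2 = 89**2 = 7921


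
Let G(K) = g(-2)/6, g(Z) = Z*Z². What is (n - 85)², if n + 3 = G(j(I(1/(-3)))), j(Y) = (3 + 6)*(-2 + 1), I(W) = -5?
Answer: 71824/9 ≈ 7980.4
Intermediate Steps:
j(Y) = -9 (j(Y) = 9*(-1) = -9)
g(Z) = Z³
G(K) = -4/3 (G(K) = (-2)³/6 = -8*⅙ = -4/3)
n = -13/3 (n = -3 - 4/3 = -13/3 ≈ -4.3333)
(n - 85)² = (-13/3 - 85)² = (-268/3)² = 71824/9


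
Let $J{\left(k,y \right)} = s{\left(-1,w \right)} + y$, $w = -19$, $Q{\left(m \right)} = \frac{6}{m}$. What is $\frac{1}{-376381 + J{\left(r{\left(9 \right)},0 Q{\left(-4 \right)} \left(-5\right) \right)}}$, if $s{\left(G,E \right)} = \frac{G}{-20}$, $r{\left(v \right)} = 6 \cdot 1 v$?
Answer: $- \frac{20}{7527619} \approx -2.6569 \cdot 10^{-6}$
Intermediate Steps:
$r{\left(v \right)} = 6 v$
$s{\left(G,E \right)} = - \frac{G}{20}$ ($s{\left(G,E \right)} = G \left(- \frac{1}{20}\right) = - \frac{G}{20}$)
$J{\left(k,y \right)} = \frac{1}{20} + y$ ($J{\left(k,y \right)} = \left(- \frac{1}{20}\right) \left(-1\right) + y = \frac{1}{20} + y$)
$\frac{1}{-376381 + J{\left(r{\left(9 \right)},0 Q{\left(-4 \right)} \left(-5\right) \right)}} = \frac{1}{-376381 + \left(\frac{1}{20} + 0 \frac{6}{-4} \left(-5\right)\right)} = \frac{1}{-376381 + \left(\frac{1}{20} + 0 \cdot 6 \left(- \frac{1}{4}\right) \left(-5\right)\right)} = \frac{1}{-376381 + \left(\frac{1}{20} + 0 \left(- \frac{3}{2}\right) \left(-5\right)\right)} = \frac{1}{-376381 + \left(\frac{1}{20} + 0 \left(-5\right)\right)} = \frac{1}{-376381 + \left(\frac{1}{20} + 0\right)} = \frac{1}{-376381 + \frac{1}{20}} = \frac{1}{- \frac{7527619}{20}} = - \frac{20}{7527619}$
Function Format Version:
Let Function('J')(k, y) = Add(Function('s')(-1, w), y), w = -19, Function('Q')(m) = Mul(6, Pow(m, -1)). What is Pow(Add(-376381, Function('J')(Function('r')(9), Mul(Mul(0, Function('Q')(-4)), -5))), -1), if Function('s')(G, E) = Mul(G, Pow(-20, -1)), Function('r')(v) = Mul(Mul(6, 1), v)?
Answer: Rational(-20, 7527619) ≈ -2.6569e-6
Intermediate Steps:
Function('r')(v) = Mul(6, v)
Function('s')(G, E) = Mul(Rational(-1, 20), G) (Function('s')(G, E) = Mul(G, Rational(-1, 20)) = Mul(Rational(-1, 20), G))
Function('J')(k, y) = Add(Rational(1, 20), y) (Function('J')(k, y) = Add(Mul(Rational(-1, 20), -1), y) = Add(Rational(1, 20), y))
Pow(Add(-376381, Function('J')(Function('r')(9), Mul(Mul(0, Function('Q')(-4)), -5))), -1) = Pow(Add(-376381, Add(Rational(1, 20), Mul(Mul(0, Mul(6, Pow(-4, -1))), -5))), -1) = Pow(Add(-376381, Add(Rational(1, 20), Mul(Mul(0, Mul(6, Rational(-1, 4))), -5))), -1) = Pow(Add(-376381, Add(Rational(1, 20), Mul(Mul(0, Rational(-3, 2)), -5))), -1) = Pow(Add(-376381, Add(Rational(1, 20), Mul(0, -5))), -1) = Pow(Add(-376381, Add(Rational(1, 20), 0)), -1) = Pow(Add(-376381, Rational(1, 20)), -1) = Pow(Rational(-7527619, 20), -1) = Rational(-20, 7527619)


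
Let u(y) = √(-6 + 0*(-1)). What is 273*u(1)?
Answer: 273*I*√6 ≈ 668.71*I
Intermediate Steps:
u(y) = I*√6 (u(y) = √(-6 + 0) = √(-6) = I*√6)
273*u(1) = 273*(I*√6) = 273*I*√6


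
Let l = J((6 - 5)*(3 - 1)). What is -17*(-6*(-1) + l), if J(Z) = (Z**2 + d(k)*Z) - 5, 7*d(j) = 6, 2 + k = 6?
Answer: -799/7 ≈ -114.14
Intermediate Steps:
k = 4 (k = -2 + 6 = 4)
d(j) = 6/7 (d(j) = (1/7)*6 = 6/7)
J(Z) = -5 + Z**2 + 6*Z/7 (J(Z) = (Z**2 + 6*Z/7) - 5 = -5 + Z**2 + 6*Z/7)
l = 5/7 (l = -5 + ((6 - 5)*(3 - 1))**2 + 6*((6 - 5)*(3 - 1))/7 = -5 + (1*2)**2 + 6*(1*2)/7 = -5 + 2**2 + (6/7)*2 = -5 + 4 + 12/7 = 5/7 ≈ 0.71429)
-17*(-6*(-1) + l) = -17*(-6*(-1) + 5/7) = -17*(6 + 5/7) = -17*47/7 = -799/7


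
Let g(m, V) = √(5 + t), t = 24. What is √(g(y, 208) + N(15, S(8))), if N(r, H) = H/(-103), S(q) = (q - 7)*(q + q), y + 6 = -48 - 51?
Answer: √(-1648 + 10609*√29)/103 ≈ 2.2869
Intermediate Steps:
y = -105 (y = -6 + (-48 - 51) = -6 - 99 = -105)
S(q) = 2*q*(-7 + q) (S(q) = (-7 + q)*(2*q) = 2*q*(-7 + q))
N(r, H) = -H/103 (N(r, H) = H*(-1/103) = -H/103)
g(m, V) = √29 (g(m, V) = √(5 + 24) = √29)
√(g(y, 208) + N(15, S(8))) = √(√29 - 2*8*(-7 + 8)/103) = √(√29 - 2*8/103) = √(√29 - 1/103*16) = √(√29 - 16/103) = √(-16/103 + √29)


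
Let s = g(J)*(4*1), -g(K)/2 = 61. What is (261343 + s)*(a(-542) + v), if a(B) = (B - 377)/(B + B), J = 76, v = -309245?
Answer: -87443985525155/1084 ≈ -8.0668e+10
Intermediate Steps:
g(K) = -122 (g(K) = -2*61 = -122)
a(B) = (-377 + B)/(2*B) (a(B) = (-377 + B)/((2*B)) = (-377 + B)*(1/(2*B)) = (-377 + B)/(2*B))
s = -488 ≈ -488.00
(261343 + s)*(a(-542) + v) = (261343 - 488)*((½)*(-377 - 542)/(-542) - 309245) = 260855*((½)*(-1/542)*(-919) - 309245) = 260855*(919/1084 - 309245) = 260855*(-335220661/1084) = -87443985525155/1084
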